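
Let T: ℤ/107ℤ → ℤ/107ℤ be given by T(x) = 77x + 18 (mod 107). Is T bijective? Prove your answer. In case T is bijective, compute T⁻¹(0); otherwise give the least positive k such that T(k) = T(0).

22

Suppose T(s) = T(t) in ℤ/107ℤ. Then 77s + 18 ≡ 77t + 18 (mod 107), thus 77(s − t) ≡ 0 (mod 107).
Since gcd(77, 107) = 1, 77 is invertible modulo 107, hence s − t ≡ 0 (mod 107), i.e. s = t.
We now compute 77⁻¹ mod 107 explicitly. Euclid's algorithm: 107 = 1·77 + 30, 77 = 2·30 + 17, 30 = 1·17 + 13, 17 = 1·13 + 4, 13 = 3·4 + 1; back-substituting gives 1 = 82·77 − 59·107, so 77⁻¹ ≡ 82 (mod 107).
For any y ∈ ℤ/107ℤ, x = 82(y − 18) mod 107 satisfies T(x) = 77·82(y − 18) + 18 ≡ y (since 77·82 ≡ 1 mod 107). So every y has a preimage.
So T is bijective.
Since T is bijective, we find T⁻¹(0): we need 77x ≡ 0 − 18 ≡ 89 (mod 107). Using 77⁻¹ = 82: x ≡ 82·89 = 7298 = 68·107 + 22, so x = 22.
Check: T(22) = 77·22 + 18 = 1712 = 16·107 + 0 ≡ 0 (mod 107).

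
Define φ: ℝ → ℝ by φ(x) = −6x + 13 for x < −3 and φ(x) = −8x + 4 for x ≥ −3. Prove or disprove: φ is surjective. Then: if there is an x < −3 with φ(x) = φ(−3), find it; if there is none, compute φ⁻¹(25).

Both pieces are strictly decreasing (slopes −6 and −8), so each is injective on its own interval.
The left piece maps (−∞, −3) onto (31, ∞); the right piece maps [−3, ∞) onto (−∞, 28].
The union (31, ∞) ∪ (−∞, 28] omits the interval between 31 and 28; in particular 31 has no preimage. So φ is not surjective.
Because the two images are disjoint, no x < −3 has φ(x) = φ(−3), so we compute φ⁻¹(25): 25 lies in (−∞, 28], so solve −8x + 4 = 25: x = (25 − 4)/(−8) = −21/8.

-21/8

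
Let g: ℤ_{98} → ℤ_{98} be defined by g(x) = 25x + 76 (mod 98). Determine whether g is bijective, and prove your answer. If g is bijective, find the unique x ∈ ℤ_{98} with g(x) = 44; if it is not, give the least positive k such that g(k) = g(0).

34

Recall that g is injective if g(x_1) = g(x_2) implies x_1 = x_2.
If g(x_1) = g(x_2), then 25x_1 ≡ 25x_2 (mod 98). Because gcd(25, 98) = 1, we may cancel 25 to get x_1 ≡ x_2 (mod 98).
We now compute 25⁻¹ mod 98 explicitly. Euclid's algorithm: 98 = 3·25 + 23, 25 = 1·23 + 2, 23 = 11·2 + 1; back-substituting gives 1 = 51·25 − 13·98, so 25⁻¹ ≡ 51 (mod 98).
For any y ∈ ℤ_{98}, x = 51(y − 76) mod 98 satisfies g(x) = 25·51(y − 76) + 76 ≡ y (since 25·51 ≡ 1 mod 98). So every y has a preimage.
Thus g is bijective.
Since g is bijective, we compute g⁻¹(44): solve 25x + 76 ≡ 44 (mod 98), i.e. 25x ≡ 66 (mod 98).
Multiplying by 25⁻¹ = 51 gives x ≡ 51·66 = 3366 = 34·98 + 34 ≡ 34 (mod 98).
Check: g(34) = 25·34 + 76 = 926 = 9·98 + 44 ≡ 44 (mod 98).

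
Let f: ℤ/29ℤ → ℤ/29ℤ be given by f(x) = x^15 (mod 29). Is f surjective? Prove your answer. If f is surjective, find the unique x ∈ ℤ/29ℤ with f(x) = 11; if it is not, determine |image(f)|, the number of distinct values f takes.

Since 29 is prime, the nonzero elements of ℤ/29ℤ form a cyclic group of order 28.
As gcd(15, 28) = 1, raising to the 15th power is a bijection on this group: if s^15 ≡ t^15 then (st^{−1})^15 = 1, and the only element of order dividing gcd(15, 28) = 1 is 1, so s = t.
With f(0) = 0 this makes f injective on all of ℤ/29ℤ, hence bijective (finite equal-size domain and codomain). In particular f is surjective.
Since f is surjective, we find the preimage of 11. The inverse of x ↦ x^15 on (ℤ/29ℤ)^× is x ↦ x^15, because 15·15 = 225 = 8·28 + 1 ≡ 1 (mod 28) and x^{28} = 1 for x ≠ 0 (Fermat). So f⁻¹(11) = 11^15 mod 29.
Repeated squaring mod 29: 11^1 ≡ 11, 11^2 ≡ 11² = 121 ≡ 5, 11^4 ≡ 5² = 25, 11^8 ≡ 25² = 625 ≡ 16. Since 15 = 8 + 4 + 2 + 1, 11^15 ≡ 16·25·5·11: 16·25 = 400 ≡ 23, then 23·5 = 115 ≡ 28, then 28·11 = 308 ≡ 18. So 11^15 ≡ 18 (mod 29).
Hence f⁻¹(11) = 18.

18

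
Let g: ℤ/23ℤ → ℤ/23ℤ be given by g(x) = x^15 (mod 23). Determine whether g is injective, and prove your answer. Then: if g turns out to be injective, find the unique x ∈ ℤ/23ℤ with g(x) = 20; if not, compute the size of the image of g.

19

Since 23 is prime, the nonzero elements of ℤ/23ℤ form a cyclic group of order 22.
As gcd(15, 22) = 1, raising to the 15th power is a bijection on this group: if s^15 ≡ t^15 then (st^{−1})^15 = 1, and the only element of order dividing gcd(15, 22) = 1 is 1, so s = t.
With g(0) = 0 this makes g injective on all of ℤ/23ℤ, hence bijective (finite equal-size domain and codomain). In particular g is injective.
Since g is injective, we find the preimage of 20. The inverse of x ↦ x^15 on (ℤ/23ℤ)^× is x ↦ x^3, because 15·3 = 45 = 2·22 + 1 ≡ 1 (mod 22) and x^{22} = 1 for x ≠ 0 (Fermat). So g⁻¹(20) = 20^3 mod 23.
Repeated squaring mod 23: 20^1 ≡ 20, 20^2 ≡ 20² = 400 ≡ 9. Since 3 = 2 + 1, 20^3 ≡ 9·20: 9·20 = 180 ≡ 19. So 20^3 ≡ 19 (mod 23).
Hence g⁻¹(20) = 19.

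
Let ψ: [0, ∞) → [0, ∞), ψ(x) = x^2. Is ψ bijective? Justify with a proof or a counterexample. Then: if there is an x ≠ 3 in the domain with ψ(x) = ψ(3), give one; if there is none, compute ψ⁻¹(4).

On [0, ∞), x ↦ x^2 is strictly increasing (injective) and for any y ∈ [0, ∞) the 2nd root y^{1/2} lies in [0, ∞) (surjective). So ψ is bijective.
Since x ↦ x^2 is strictly increasing on [0, ∞), it is injective there, so no x ≠ 3 in the domain has ψ(x) = ψ(3). We therefore compute ψ⁻¹(4) = 4^{1/2} = 2 (indeed 2^2 = 4).

2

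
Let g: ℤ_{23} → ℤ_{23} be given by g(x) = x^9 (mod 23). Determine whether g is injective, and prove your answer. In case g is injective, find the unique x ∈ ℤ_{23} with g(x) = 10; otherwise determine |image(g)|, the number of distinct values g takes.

19

Since 23 is prime, the nonzero elements of ℤ_{23} form a cyclic group of order 22.
As gcd(9, 22) = 1, raising to the 9th power is a bijection on this group: if a^9 ≡ b^9 then (ab^{−1})^9 = 1, and the only element of order dividing gcd(9, 22) = 1 is 1, so a = b.
With g(0) = 0 this makes g injective on all of ℤ_{23}, hence bijective (finite equal-size domain and codomain). In particular g is injective.
Since g is injective, we find the preimage of 10. The inverse of x ↦ x^9 on (ℤ_{23})^× is x ↦ x^5, because 9·5 = 45 = 2·22 + 1 ≡ 1 (mod 22) and x^{22} = 1 for x ≠ 0 (Fermat). So g⁻¹(10) = 10^5 mod 23.
Repeated squaring mod 23: 10^1 ≡ 10, 10^2 ≡ 10² = 100 ≡ 8, 10^4 ≡ 8² = 64 ≡ 18. Since 5 = 4 + 1, 10^5 ≡ 18·10: 18·10 = 180 ≡ 19. So 10^5 ≡ 19 (mod 23).
Hence g⁻¹(10) = 19.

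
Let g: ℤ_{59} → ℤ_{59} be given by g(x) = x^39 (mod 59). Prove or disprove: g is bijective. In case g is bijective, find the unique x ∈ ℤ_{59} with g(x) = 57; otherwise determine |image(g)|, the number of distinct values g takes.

51

Since 59 is prime, the nonzero elements of ℤ_{59} form a cyclic group of order 58.
As gcd(39, 58) = 1, raising to the 39th power is a bijection on this group: if a^39 ≡ b^39 then (ab^{−1})^39 = 1, and the only element of order dividing gcd(39, 58) = 1 is 1, so a = b.
With g(0) = 0 this makes g injective on all of ℤ_{59}, hence bijective (finite equal-size domain and codomain). In particular g is bijective.
Since g is bijective, we find the preimage of 57. The inverse of x ↦ x^39 on (ℤ_{59})^× is x ↦ x^3, because 39·3 = 117 = 2·58 + 1 ≡ 1 (mod 58) and x^{58} = 1 for x ≠ 0 (Fermat). So g⁻¹(57) = 57^3 mod 59.
Repeated squaring mod 59: 57^1 ≡ 57, 57^2 ≡ 57² = 3249 ≡ 4. Since 3 = 2 + 1, 57^3 ≡ 4·57: 4·57 = 228 ≡ 51. So 57^3 ≡ 51 (mod 59).
Hence g⁻¹(57) = 51.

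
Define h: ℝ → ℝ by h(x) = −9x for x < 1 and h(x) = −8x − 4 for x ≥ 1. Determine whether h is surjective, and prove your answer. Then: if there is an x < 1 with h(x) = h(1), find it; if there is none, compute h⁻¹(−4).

Both pieces are strictly decreasing (slopes −9 and −8), so each is injective on its own interval.
The left piece maps (−∞, 1) onto (−9, ∞); the right piece maps [1, ∞) onto (−∞, −12].
The union (−9, ∞) ∪ (−∞, −12] omits the interval between −9 and −12; in particular −9 has no preimage. So h is not surjective.
Because the two images are disjoint, no x < 1 has h(x) = h(1), so we compute h⁻¹(−4): −4 lies in (−9, ∞), so solve −9x = −4: x = (−4 − 0)/(−9) = 4/9.

4/9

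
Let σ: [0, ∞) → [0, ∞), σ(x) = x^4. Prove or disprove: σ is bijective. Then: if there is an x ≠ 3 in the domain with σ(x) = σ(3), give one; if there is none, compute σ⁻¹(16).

2

On [0, ∞), x ↦ x^4 is strictly increasing (injective) and for any y ∈ [0, ∞) the 4th root y^{1/4} lies in [0, ∞) (surjective). So σ is bijective.
Since x ↦ x^4 is strictly increasing on [0, ∞), it is injective there, so no x ≠ 3 in the domain has σ(x) = σ(3). We therefore compute σ⁻¹(16) = 16^{1/4} = 2 (indeed 2^4 = 16).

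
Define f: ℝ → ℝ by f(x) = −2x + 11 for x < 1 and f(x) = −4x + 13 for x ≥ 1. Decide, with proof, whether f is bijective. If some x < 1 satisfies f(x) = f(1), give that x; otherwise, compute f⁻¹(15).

-2

Both pieces are strictly decreasing (slopes −2 and −4), so each is injective on its own interval.
The left piece maps (−∞, 1) onto (9, ∞); the right piece maps [1, ∞) onto (−∞, 9].
Since 9 = 9, the images partition ℝ: f is injective and surjective, hence bijective.
Because the two images are disjoint, no x < 1 has f(x) = f(1), so we compute f⁻¹(15): 15 lies in (9, ∞), so solve −2x + 11 = 15: x = (15 − 11)/(−2) = −2.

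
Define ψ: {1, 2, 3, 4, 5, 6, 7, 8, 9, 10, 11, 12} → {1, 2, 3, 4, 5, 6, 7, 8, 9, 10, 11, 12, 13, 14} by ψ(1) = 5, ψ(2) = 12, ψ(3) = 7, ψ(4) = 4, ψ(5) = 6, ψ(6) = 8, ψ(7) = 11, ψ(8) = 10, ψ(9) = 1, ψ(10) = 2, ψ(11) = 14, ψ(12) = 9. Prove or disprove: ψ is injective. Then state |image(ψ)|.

12

The values ψ(1), …, ψ(12) are 5, 12, 7, 4, 6, 8, 11, 10, 1, 2, 14, 9 — all distinct.
So ψ(s) = ψ(t) only when s = t, and ψ is injective.
The image of ψ is {1, 2, 4, 5, 6, 7, 8, 9, 10, 11, 12, 14}, which has 12 elements.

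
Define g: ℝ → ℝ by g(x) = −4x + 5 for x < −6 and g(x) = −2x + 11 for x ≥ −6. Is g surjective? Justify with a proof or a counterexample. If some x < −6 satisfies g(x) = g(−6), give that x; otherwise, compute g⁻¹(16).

Both pieces are strictly decreasing (slopes −4 and −2), so each is injective on its own interval.
The left piece maps (−∞, −6) onto (29, ∞); the right piece maps [−6, ∞) onto (−∞, 23].
The union (29, ∞) ∪ (−∞, 23] omits the interval between 29 and 23; in particular 29 has no preimage. So g is not surjective.
Because the two images are disjoint, no x < −6 has g(x) = g(−6), so we compute g⁻¹(16): 16 lies in (−∞, 23], so solve −2x + 11 = 16: x = (16 − 11)/(−2) = −5/2.

-5/2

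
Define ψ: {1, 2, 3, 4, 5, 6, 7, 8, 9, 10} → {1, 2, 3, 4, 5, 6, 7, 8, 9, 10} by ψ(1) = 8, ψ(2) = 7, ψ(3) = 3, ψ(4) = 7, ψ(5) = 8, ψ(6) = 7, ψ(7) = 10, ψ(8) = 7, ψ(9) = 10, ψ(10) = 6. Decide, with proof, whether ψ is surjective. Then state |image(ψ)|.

No element maps to 1, so ψ is not surjective.
The image of ψ is {3, 6, 7, 8, 10}, which has 5 elements.

5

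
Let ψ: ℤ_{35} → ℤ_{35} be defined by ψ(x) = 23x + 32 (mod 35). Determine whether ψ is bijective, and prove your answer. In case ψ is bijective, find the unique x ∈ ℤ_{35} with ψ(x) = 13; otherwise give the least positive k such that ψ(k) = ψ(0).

By definition, injectivity means: for all x_1, x_2 in the domain, ψ(x_1) = ψ(x_2) implies x_1 = x_2.
If ψ(x_1) = ψ(x_2), then 23x_1 ≡ 23x_2 (mod 35). Because gcd(23, 35) = 1, we may cancel 23 to get x_1 ≡ x_2 (mod 35).
We now compute 23⁻¹ mod 35 explicitly. Euclid's algorithm: 35 = 1·23 + 12, 23 = 1·12 + 11, 12 = 1·11 + 1; back-substituting gives 1 = 32·23 − 21·35, so 23⁻¹ ≡ 32 (mod 35).
Then y ↦ 32(y − 32) is a two-sided inverse to ψ, so every y ∈ ℤ_{35} has a preimage.
So ψ is bijective.
Since ψ is bijective, we find ψ⁻¹(13): we need 23x ≡ 13 − 32 ≡ 16 (mod 35). Using 23⁻¹ = 32: x ≡ 32·16 = 512 = 14·35 + 22, so x = 22.
Check: ψ(22) = 23·22 + 32 = 538 = 15·35 + 13 ≡ 13 (mod 35).

22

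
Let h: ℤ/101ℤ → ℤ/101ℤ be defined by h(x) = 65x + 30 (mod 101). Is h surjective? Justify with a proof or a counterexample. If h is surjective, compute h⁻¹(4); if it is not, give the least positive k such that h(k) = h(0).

40

Recall that h is surjective if every y in the codomain equals h(x) for some x in the domain.
Since gcd(65, 101) = 1, 65 is invertible modulo 101. Euclid's algorithm: 101 = 1·65 + 36, 65 = 1·36 + 29, 36 = 1·29 + 7, 29 = 4·7 + 1; back-substituting gives 1 = 14·65 − 9·101, so 65⁻¹ ≡ 14 (mod 101).
For any y ∈ ℤ/101ℤ, x = 14(y − 30) mod 101 satisfies h(x) = 65·14(y − 30) + 30 ≡ y (since 65·14 ≡ 1 mod 101). So every y has a preimage.
Therefore h is surjective.
Since h is surjective, we compute h⁻¹(4): solve 65x + 30 ≡ 4 (mod 101), i.e. 65x ≡ 75 (mod 101).
Multiplying by 65⁻¹ = 14 gives x ≡ 14·75 = 1050 = 10·101 + 40 ≡ 40 (mod 101).
Check: h(40) = 65·40 + 30 = 2630 = 26·101 + 4 ≡ 4 (mod 101).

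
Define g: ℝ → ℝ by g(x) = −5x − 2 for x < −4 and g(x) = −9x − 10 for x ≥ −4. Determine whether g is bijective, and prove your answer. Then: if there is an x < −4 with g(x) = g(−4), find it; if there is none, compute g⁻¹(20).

-28/5

Both pieces are strictly decreasing (slopes −5 and −9), so each is injective on its own interval.
The left piece maps (−∞, −4) onto (18, ∞); the right piece maps [−4, ∞) onto (−∞, 26].
These images overlap. In particular g(−4) = 26 (right piece), and solving −5x − 2 = 26 on the left piece gives x = −28/5 < −4.
So g(−28/5) = g(−4) with −28/5 ≠ −4, and g is not injective, hence not bijective. This x = −28/5 is the requested value below −4.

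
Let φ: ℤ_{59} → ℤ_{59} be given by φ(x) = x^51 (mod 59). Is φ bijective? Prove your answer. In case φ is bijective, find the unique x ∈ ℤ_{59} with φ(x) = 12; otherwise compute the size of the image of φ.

27

Since 59 is prime, the nonzero elements of ℤ_{59} form a cyclic group of order 58.
As gcd(51, 58) = 1, raising to the 51st power is a bijection on this group: if s^51 ≡ t^51 then (st^{−1})^51 = 1, and the only element of order dividing gcd(51, 58) = 1 is 1, so s = t.
With φ(0) = 0 this makes φ injective on all of ℤ_{59}, hence bijective (finite equal-size domain and codomain). In particular φ is bijective.
Since φ is bijective, we find the preimage of 12. The inverse of x ↦ x^51 on (ℤ_{59})^× is x ↦ x^33, because 51·33 = 1683 = 29·58 + 1 ≡ 1 (mod 58) and x^{58} = 1 for x ≠ 0 (Fermat). So φ⁻¹(12) = 12^33 mod 59.
Repeated squaring mod 59: 12^1 ≡ 12, 12^2 ≡ 12² = 144 ≡ 26, 12^4 ≡ 26² = 676 ≡ 27, 12^8 ≡ 27² = 729 ≡ 21, 12^16 ≡ 21² = 441 ≡ 28, 12^32 ≡ 28² = 784 ≡ 17. Since 33 = 32 + 1, 12^33 ≡ 17·12: 17·12 = 204 ≡ 27. So 12^33 ≡ 27 (mod 59).
Hence φ⁻¹(12) = 27.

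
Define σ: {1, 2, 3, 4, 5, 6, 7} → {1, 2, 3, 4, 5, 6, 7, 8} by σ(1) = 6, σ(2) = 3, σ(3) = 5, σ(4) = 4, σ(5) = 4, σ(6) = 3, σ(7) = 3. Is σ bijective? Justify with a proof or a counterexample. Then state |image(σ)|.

σ(4) = 4 = σ(5) with 4 ≠ 5, so σ is not injective, hence not bijective.
The image of σ is {3, 4, 5, 6}, which has 4 elements.

4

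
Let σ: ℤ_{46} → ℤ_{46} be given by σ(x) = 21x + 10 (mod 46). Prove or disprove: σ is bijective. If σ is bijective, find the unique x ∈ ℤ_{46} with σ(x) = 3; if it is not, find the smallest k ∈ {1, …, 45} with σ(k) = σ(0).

15

By definition, σ is injective when σ(x_1) = σ(x_2) forces x_1 = x_2.
Suppose σ(x_1) = σ(x_2) in ℤ_{46}. Then 21x_1 + 10 ≡ 21x_2 + 10 (mod 46), thus 21(x_1 − x_2) ≡ 0 (mod 46).
Since gcd(21, 46) = 1, 21 is invertible modulo 46, therefore x_1 − x_2 ≡ 0 (mod 46), i.e. x_1 = x_2.
We now compute 21⁻¹ mod 46 explicitly. Euclid's algorithm: 46 = 2·21 + 4, 21 = 5·4 + 1; back-substituting gives 1 = 11·21 − 5·46, so 21⁻¹ ≡ 11 (mod 46).
For any y ∈ ℤ_{46}, x = 11(y − 10) mod 46 satisfies σ(x) = 21·11(y − 10) + 10 ≡ y (since 21·11 ≡ 1 mod 46). So every y has a preimage.
Therefore σ is bijective.
Since σ is bijective, we compute σ⁻¹(3): solve 21x + 10 ≡ 3 (mod 46), i.e. 21x ≡ 39 (mod 46).
Multiplying by 21⁻¹ = 11 gives x ≡ 11·39 = 429 = 9·46 + 15 ≡ 15 (mod 46).
Check: σ(15) = 21·15 + 10 = 325 = 7·46 + 3 ≡ 3 (mod 46).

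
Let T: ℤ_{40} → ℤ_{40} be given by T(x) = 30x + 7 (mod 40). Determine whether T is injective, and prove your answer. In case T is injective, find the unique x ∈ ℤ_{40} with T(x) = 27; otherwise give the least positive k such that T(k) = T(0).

We have gcd(30, 40) = 10 > 1. Taking s = 0 and t = 4: T(0) = 7 and T(4) = 30·4 + 7 = 127 ≡ 7 (mod 40).
So T(0) = T(4) while 0 ≠ 4, thus T is not injective.
Since T is not injective, we find the least positive k with T(k) = T(0): this means 30k ≡ 0 (mod 40), i.e. 40 ∣ 30k. Since gcd(30, 40) = 10, dividing through by 10 this holds exactly when 4 ∣ 3k, and as gcd(3, 4) = 1, exactly when 4 ∣ k.
The smallest positive such k is 4.

4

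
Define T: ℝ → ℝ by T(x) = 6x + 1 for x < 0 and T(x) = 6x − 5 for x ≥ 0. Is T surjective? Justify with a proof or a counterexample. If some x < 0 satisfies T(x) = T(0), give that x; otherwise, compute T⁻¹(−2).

-1

Both pieces are strictly increasing (slopes 6 and 6), so each is injective on its own interval.
The left piece maps (−∞, 0) onto (−∞, 1); the right piece maps [0, ∞) onto [−5, ∞).
The union (−∞, 1) ∪ [−5, ∞) covers ℝ, so T is surjective.
For the follow-up: the images overlap, so an x < 0 with T(x) = T(0) exists. T(0) = −5; solving 6x + 1 = −5 for x < 0 gives x = (−5 − 1)/6 = −1.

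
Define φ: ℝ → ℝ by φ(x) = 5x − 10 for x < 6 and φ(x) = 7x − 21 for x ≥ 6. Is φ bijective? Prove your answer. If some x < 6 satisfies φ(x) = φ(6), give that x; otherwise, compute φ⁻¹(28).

Both pieces are strictly increasing (slopes 5 and 7), so each is injective on its own interval.
The left piece maps (−∞, 6) onto (−∞, 20); the right piece maps [6, ∞) onto [21, ∞).
The images leave a gap (20 has no preimage), so φ is not surjective, hence not bijective.
Because the two images are disjoint, no x < 6 has φ(x) = φ(6), so we compute φ⁻¹(28): 28 lies in [21, ∞), so solve 7x − 21 = 28: x = (28 + 21)/7 = 7.

7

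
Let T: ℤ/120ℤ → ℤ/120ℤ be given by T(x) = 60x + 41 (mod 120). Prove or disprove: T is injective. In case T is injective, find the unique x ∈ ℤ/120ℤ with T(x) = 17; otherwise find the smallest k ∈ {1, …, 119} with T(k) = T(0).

2

We have gcd(60, 120) = 60 > 1. Taking x_1 = 0 and x_2 = 2: T(0) = 41 and T(2) = 60·2 + 41 = 161 ≡ 41 (mod 120).
So T(0) = T(2) while 0 ≠ 2, thus T is not injective.
Since T is not injective, we find the least positive k with T(k) = T(0): this means 60k ≡ 0 (mod 120), i.e. 120 ∣ 60k. Since gcd(60, 120) = 60, dividing through by 60 this holds exactly when 2 ∣ k.
The smallest positive such k is 2.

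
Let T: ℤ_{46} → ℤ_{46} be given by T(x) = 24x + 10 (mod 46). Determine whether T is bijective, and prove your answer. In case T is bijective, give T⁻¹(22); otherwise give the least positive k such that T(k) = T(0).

By definition, T is injective if T(u) = T(v) implies u = v.
We have gcd(24, 46) = 2 > 1. Taking u = 0 and v = 23: T(0) = 10 and T(23) = 24·23 + 10 = 562 ≡ 10 (mod 46).
So T(0) = T(23) while 0 ≠ 23, thus T is not injective, hence not bijective.
Since T is not bijective, we find the least positive k with T(k) = T(0): this means 24k ≡ 0 (mod 46), i.e. 46 ∣ 24k. Since gcd(24, 46) = 2, dividing through by 2 this holds exactly when 23 ∣ 12k, and as gcd(12, 23) = 1, exactly when 23 ∣ k.
The smallest positive such k is 23.

23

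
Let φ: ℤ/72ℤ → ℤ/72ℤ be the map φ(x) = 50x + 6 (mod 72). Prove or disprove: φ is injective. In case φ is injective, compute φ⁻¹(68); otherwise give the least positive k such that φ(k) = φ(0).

We have gcd(50, 72) = 2 > 1. Taking u = 0 and v = 36: φ(0) = 6 and φ(36) = 50·36 + 6 = 1806 ≡ 6 (mod 72).
So φ(0) = φ(36) while 0 ≠ 36, therefore φ is not injective.
Since φ is not injective, we find the least positive k with φ(k) = φ(0): this means 50k ≡ 0 (mod 72), i.e. 72 ∣ 50k. Since gcd(50, 72) = 2, dividing through by 2 this holds exactly when 36 ∣ 25k, and as gcd(25, 36) = 1, exactly when 36 ∣ k.
The smallest positive such k is 36.

36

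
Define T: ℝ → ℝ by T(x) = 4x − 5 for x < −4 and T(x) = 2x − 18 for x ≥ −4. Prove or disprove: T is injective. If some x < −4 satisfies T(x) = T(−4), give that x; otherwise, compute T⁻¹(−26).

-21/4

Both pieces are strictly increasing (slopes 4 and 2), so each is injective on its own interval.
The left piece maps (−∞, −4) onto (−∞, −21); the right piece maps [−4, ∞) onto [−26, ∞).
These images overlap. In particular T(−4) = −26 (right piece), and solving 4x − 5 = −26 on the left piece gives x = −21/4 < −4.
So T(−21/4) = T(−4) with −21/4 ≠ −4, and T is not injective. This x = −21/4 is the requested value below −4.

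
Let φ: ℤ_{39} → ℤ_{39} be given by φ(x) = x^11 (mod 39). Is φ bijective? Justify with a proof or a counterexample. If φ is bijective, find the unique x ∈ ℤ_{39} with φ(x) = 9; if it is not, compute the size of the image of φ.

3

Computing x^11 mod 39 for each x (by repeated squaring, reducing mod 39 at every step), the values φ(0), φ(1), …, φ(38) are: 0, 1, 20, 9, 10, 8, 24, 28, 5, 3, 4, 32, 12, 13, 14, 33, 22, 23, 21, 37, 2, 18, 16, 17, 6, 25, 26, 27, 7, 35, 36, 34, 11, 15, 31, 29, 30, 19, 38.
Every element of ℤ_{39} appears exactly once in this list, so φ is a bijection, and in particular bijective.
Since φ is bijective, we read off the preimage of 9 from the same table: φ(3) = 9, so φ⁻¹(9) = 3.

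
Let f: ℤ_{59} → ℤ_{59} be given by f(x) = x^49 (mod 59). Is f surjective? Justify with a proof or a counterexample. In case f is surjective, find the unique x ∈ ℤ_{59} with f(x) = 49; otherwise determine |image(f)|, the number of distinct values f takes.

48

Since 59 is prime, the nonzero elements of ℤ_{59} form a cyclic group of order 58.
As gcd(49, 58) = 1, raising to the 49th power is a bijection on this group: if a^49 ≡ b^49 then (ab^{−1})^49 = 1, and the only element of order dividing gcd(49, 58) = 1 is 1, so a = b.
With f(0) = 0 this makes f injective on all of ℤ_{59}, hence bijective (finite equal-size domain and codomain). In particular f is surjective.
Since f is surjective, we find the preimage of 49. The inverse of x ↦ x^49 on (ℤ_{59})^× is x ↦ x^45, because 49·45 = 2205 = 38·58 + 1 ≡ 1 (mod 58) and x^{58} = 1 for x ≠ 0 (Fermat). So f⁻¹(49) = 49^45 mod 59.
Repeated squaring mod 59: 49^1 ≡ 49, 49^2 ≡ 49² = 2401 ≡ 41, 49^4 ≡ 41² = 1681 ≡ 29, 49^8 ≡ 29² = 841 ≡ 15, 49^16 ≡ 15² = 225 ≡ 48, 49^32 ≡ 48² = 2304 ≡ 3. Since 45 = 32 + 8 + 4 + 1, 49^45 ≡ 3·15·29·49: 3·15 = 45, then 45·29 = 1305 ≡ 7, then 7·49 = 343 ≡ 48. So 49^45 ≡ 48 (mod 59).
Hence f⁻¹(49) = 48.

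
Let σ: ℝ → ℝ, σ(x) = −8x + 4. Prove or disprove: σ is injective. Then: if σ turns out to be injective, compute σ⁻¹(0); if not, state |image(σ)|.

Suppose σ(a) = σ(b). Then −8a + 4 = −8b + 4, thus −8a = −8b, hence a = b.
So σ is injective.
Since σ is injective, we compute σ⁻¹(0) = (0 − 4)/(−8) = 1/2.

1/2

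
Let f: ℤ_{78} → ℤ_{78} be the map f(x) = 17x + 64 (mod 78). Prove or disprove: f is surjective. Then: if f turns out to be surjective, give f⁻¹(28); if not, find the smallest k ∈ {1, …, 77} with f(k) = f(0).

30

Since gcd(17, 78) = 1, 17 is invertible modulo 78. Euclid's algorithm: 78 = 4·17 + 10, 17 = 1·10 + 7, 10 = 1·7 + 3, 7 = 2·3 + 1; back-substituting gives 1 = 23·17 − 5·78, so 17⁻¹ ≡ 23 (mod 78).
Then y ↦ 23(y − 64) is a two-sided inverse to f, so every y ∈ ℤ_{78} has a preimage.
Thus f is surjective.
Since f is surjective, we compute f⁻¹(28): solve 17x + 64 ≡ 28 (mod 78), i.e. 17x ≡ 42 (mod 78).
Multiplying by 17⁻¹ = 23 gives x ≡ 23·42 = 966 = 12·78 + 30 ≡ 30 (mod 78).
Check: f(30) = 17·30 + 64 = 574 = 7·78 + 28 ≡ 28 (mod 78).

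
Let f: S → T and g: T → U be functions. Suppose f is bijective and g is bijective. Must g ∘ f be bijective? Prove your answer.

bijective

Injectivity: if g(f(a)) = g(f(b)) then f(a) = f(b) (g injective) so a = b (f injective).
Surjectivity: for c ∈ U pick b with g(b) = c, then a with f(a) = b; then (g ∘ f)(a) = c.
Hence g ∘ f is bijective.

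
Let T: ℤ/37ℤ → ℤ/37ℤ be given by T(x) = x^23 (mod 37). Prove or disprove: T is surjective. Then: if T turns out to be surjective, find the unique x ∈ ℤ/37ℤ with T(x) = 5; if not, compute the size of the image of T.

2

Since 37 is prime, the nonzero elements of ℤ/37ℤ form a cyclic group of order 36.
As gcd(23, 36) = 1, raising to the 23rd power is a bijection on this group: if s^23 ≡ t^23 then (st^{−1})^23 = 1, and the only element of order dividing gcd(23, 36) = 1 is 1, so s = t.
With T(0) = 0 this makes T injective on all of ℤ/37ℤ, hence bijective (finite equal-size domain and codomain). In particular T is surjective.
Since T is surjective, we find the preimage of 5. The inverse of x ↦ x^23 on (ℤ/37ℤ)^× is x ↦ x^11, because 23·11 = 253 = 7·36 + 1 ≡ 1 (mod 36) and x^{36} = 1 for x ≠ 0 (Fermat). So T⁻¹(5) = 5^11 mod 37.
Repeated squaring mod 37: 5^1 ≡ 5, 5^2 ≡ 5² = 25, 5^4 ≡ 25² = 625 ≡ 33, 5^8 ≡ 33² = 1089 ≡ 16. Since 11 = 8 + 2 + 1, 5^11 ≡ 16·25·5: 16·25 = 400 ≡ 30, then 30·5 = 150 ≡ 2. So 5^11 ≡ 2 (mod 37).
Hence T⁻¹(5) = 2.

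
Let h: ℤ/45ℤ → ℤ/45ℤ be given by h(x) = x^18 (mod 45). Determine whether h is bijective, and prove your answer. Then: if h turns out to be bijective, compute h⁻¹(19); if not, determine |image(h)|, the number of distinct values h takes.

h(1) = 1^18 = 1.
h(4): Repeated squaring mod 45: 4^1 ≡ 4, 4^2 ≡ 4² = 16, 4^4 ≡ 16² = 256 ≡ 31, 4^8 ≡ 31² = 961 ≡ 16, 4^16 ≡ 16² = 256 ≡ 31. Since 18 = 16 + 2, 4^18 ≡ 31·16: 31·16 = 496 ≡ 1. So 4^18 ≡ 1 (mod 45).
So h(1) = h(4) = 1 while 1 ≠ 4, therefore h is not injective, hence not bijective.
Since h is not bijective, we determine |image(h)|. Computing x^18 mod 45 for each x (by repeated squaring, reducing mod 45 at every step), the values h(0), h(1), …, h(44) are: 0, 1, 19, 9, 1, 10, 36, 19, 19, 36, 10, 1, 9, 19, 1, 0, 1, 19, 9, 1, 10, 36, 19, 19, 36, 10, 1, 9, 19, 1, 0, 1, 19, 9, 1, 10, 36, 19, 19, 36, 10, 1, 9, 19, 1.
The distinct values are {0, 1, 9, 10, 19, 36}; there are 6 of them.

6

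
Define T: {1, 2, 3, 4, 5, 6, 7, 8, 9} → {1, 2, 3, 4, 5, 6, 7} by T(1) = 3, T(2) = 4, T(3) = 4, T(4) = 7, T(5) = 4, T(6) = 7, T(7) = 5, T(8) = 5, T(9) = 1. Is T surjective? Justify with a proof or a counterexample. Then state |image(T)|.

No element maps to 2, so T is not surjective.
The image of T is {1, 3, 4, 5, 7}, which has 5 elements.

5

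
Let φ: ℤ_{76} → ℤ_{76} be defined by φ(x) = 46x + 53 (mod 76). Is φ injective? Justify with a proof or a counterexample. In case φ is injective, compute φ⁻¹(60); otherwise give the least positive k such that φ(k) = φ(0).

38

We have gcd(46, 76) = 2 > 1. Taking u = 0 and v = 38: φ(0) = 53 and φ(38) = 46·38 + 53 = 1801 ≡ 53 (mod 76).
So φ(0) = φ(38) while 0 ≠ 38, thus φ is not injective.
Since φ is not injective, we find the least positive k with φ(k) = φ(0): this means 46k ≡ 0 (mod 76), i.e. 76 ∣ 46k. Since gcd(46, 76) = 2, dividing through by 2 this holds exactly when 38 ∣ 23k, and as gcd(23, 38) = 1, exactly when 38 ∣ k.
The smallest positive such k is 38.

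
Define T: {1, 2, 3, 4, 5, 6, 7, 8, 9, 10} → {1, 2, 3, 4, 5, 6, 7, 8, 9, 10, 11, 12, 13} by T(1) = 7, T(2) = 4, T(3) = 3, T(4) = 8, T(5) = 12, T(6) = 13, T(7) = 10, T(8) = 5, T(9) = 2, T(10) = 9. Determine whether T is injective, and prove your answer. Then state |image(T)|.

10

The values T(1), …, T(10) are 7, 4, 3, 8, 12, 13, 10, 5, 2, 9 — all distinct.
So T(x_1) = T(x_2) only when x_1 = x_2, and T is injective.
The image of T is {2, 3, 4, 5, 7, 8, 9, 10, 12, 13}, which has 10 elements.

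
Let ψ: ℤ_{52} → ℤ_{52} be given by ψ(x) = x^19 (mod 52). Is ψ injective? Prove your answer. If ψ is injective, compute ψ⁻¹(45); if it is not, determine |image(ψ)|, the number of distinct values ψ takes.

ψ(0) = 0^19 = 0.
ψ(26): Repeated squaring mod 52: 26^1 ≡ 26, 26^2 ≡ 26² = 676 ≡ 0, 26^4 ≡ 0² = 0, 26^8 ≡ 0² = 0, 26^16 ≡ 0² = 0. Since 19 = 16 + 2 + 1, 26^19 ≡ 0·0·26: 0·0 = 0, then 0·26 = 0. So 26^19 ≡ 0 (mod 52).
So ψ(0) = ψ(26) = 0 while 0 ≠ 26, thus ψ is not injective.
Since ψ is not injective, we determine |image(ψ)|. Computing x^19 mod 52 for each x (by repeated squaring, reducing mod 52 at every step), the values ψ(0), ψ(1), …, ψ(51) are: 0, 1, 24, 3, 4, 21, 20, 19, 44, 9, 36, 15, 12, 13, 40, 11, 16, 17, 8, 7, 32, 5, 48, 23, 28, 25, 0, 27, 24, 29, 4, 47, 20, 45, 44, 35, 36, 41, 12, 39, 40, 37, 16, 43, 8, 33, 32, 31, 48, 49, 28, 51.
The distinct values are {0, 1, 3, 4, 5, 7, 8, 9, 11, 12, 13, 15, 16, 17, 19, 20, 21, 23, 24, 25, 27, 28, 29, 31, 32, 33, 35, 36, 37, 39, 40, 41, 43, 44, 45, 47, 48, 49, 51}; there are 39 of them.

39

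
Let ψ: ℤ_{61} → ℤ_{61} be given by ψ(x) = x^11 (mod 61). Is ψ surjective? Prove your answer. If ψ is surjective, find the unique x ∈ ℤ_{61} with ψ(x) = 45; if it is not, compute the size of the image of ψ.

Since 61 is prime, the nonzero elements of ℤ_{61} form a cyclic group of order 60.
As gcd(11, 60) = 1, raising to the 11th power is a bijection on this group: if x_1^11 ≡ x_2^11 then (x_1x_2^{−1})^11 = 1, and the only element of order dividing gcd(11, 60) = 1 is 1, so x_1 = x_2.
With ψ(0) = 0 this makes ψ injective on all of ℤ_{61}, hence bijective (finite equal-size domain and codomain). In particular ψ is surjective.
Since ψ is surjective, we find the preimage of 45. The inverse of x ↦ x^11 on (ℤ_{61})^× is x ↦ x^11, because 11·11 = 121 = 2·60 + 1 ≡ 1 (mod 60) and x^{60} = 1 for x ≠ 0 (Fermat). So ψ⁻¹(45) = 45^11 mod 61.
Repeated squaring mod 61: 45^1 ≡ 45, 45^2 ≡ 45² = 2025 ≡ 12, 45^4 ≡ 12² = 144 ≡ 22, 45^8 ≡ 22² = 484 ≡ 57. Since 11 = 8 + 2 + 1, 45^11 ≡ 57·12·45: 57·12 = 684 ≡ 13, then 13·45 = 585 ≡ 36. So 45^11 ≡ 36 (mod 61).
Hence ψ⁻¹(45) = 36.

36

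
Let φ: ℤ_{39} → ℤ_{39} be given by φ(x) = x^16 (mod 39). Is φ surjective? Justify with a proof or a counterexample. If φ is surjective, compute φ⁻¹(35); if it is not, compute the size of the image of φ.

φ(1) = 1^16 = 1.
φ(5): Repeated squaring mod 39: 5^1 ≡ 5, 5^2 ≡ 5² = 25, 5^4 ≡ 25² = 625 ≡ 1, 5^8 ≡ 1² = 1, 5^16 ≡ 1² = 1. So 5^16 ≡ 1 (mod 39).
So φ(1) = φ(5) = 1 while 1 ≠ 5, therefore φ is not injective.
A non-injective map from the 39-element set ℤ_{39} to itself takes at most 38 distinct values, so it cannot be surjective. Therefore φ is not surjective.
Since φ is not surjective, we determine |image(φ)|. Computing x^16 mod 39 for each x (by repeated squaring, reducing mod 39 at every step), the values φ(0), φ(1), …, φ(38) are: 0, 1, 16, 3, 22, 1, 9, 22, 1, 9, 16, 16, 27, 13, 1, 3, 16, 22, 27, 22, 22, 27, 22, 16, 3, 1, 13, 27, 16, 16, 9, 1, 22, 9, 1, 22, 3, 16, 1.
The distinct values are {0, 1, 3, 9, 13, 16, 22, 27}; there are 8 of them.

8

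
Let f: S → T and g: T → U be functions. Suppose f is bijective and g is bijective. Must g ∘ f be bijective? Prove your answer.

bijective

Injectivity: if g(f(s)) = g(f(t)) then f(s) = f(t) (g injective) so s = t (f injective).
Surjectivity: for c ∈ U pick b with g(b) = c, then a with f(a) = b; then (g ∘ f)(a) = c.
Therefore g ∘ f is bijective.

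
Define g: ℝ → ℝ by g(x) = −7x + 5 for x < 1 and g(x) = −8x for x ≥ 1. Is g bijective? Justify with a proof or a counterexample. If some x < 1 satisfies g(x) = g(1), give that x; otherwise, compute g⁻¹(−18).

9/4

Both pieces are strictly decreasing (slopes −7 and −8), so each is injective on its own interval.
The left piece maps (−∞, 1) onto (−2, ∞); the right piece maps [1, ∞) onto (−∞, −8].
The images leave a gap (−2 has no preimage), so g is not surjective, hence not bijective.
Because the two images are disjoint, no x < 1 has g(x) = g(1), so we compute g⁻¹(−18): −18 lies in (−∞, −8], so solve −8x = −18: x = (−18 − 0)/(−8) = 9/4.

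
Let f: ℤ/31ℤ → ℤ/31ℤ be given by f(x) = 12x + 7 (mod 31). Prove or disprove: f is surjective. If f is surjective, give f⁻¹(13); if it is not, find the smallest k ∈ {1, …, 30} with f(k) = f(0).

Since gcd(12, 31) = 1, 12 is invertible modulo 31. Euclid's algorithm: 31 = 2·12 + 7, 12 = 1·7 + 5, 7 = 1·5 + 2, 5 = 2·2 + 1; back-substituting gives 1 = 13·12 − 5·31, so 12⁻¹ ≡ 13 (mod 31).
Then y ↦ 13(y − 7) is a two-sided inverse to f, so every y ∈ ℤ/31ℤ has a preimage.
Hence f is surjective.
Since f is surjective, we find f⁻¹(13): we need 12x ≡ 13 − 7 ≡ 6 (mod 31). Using 12⁻¹ = 13: x ≡ 13·6 = 78 = 2·31 + 16, so x = 16.
Check: f(16) = 12·16 + 7 = 199 = 6·31 + 13 ≡ 13 (mod 31).

16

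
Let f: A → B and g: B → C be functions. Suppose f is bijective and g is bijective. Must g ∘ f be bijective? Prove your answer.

Injectivity: if g(f(x_1)) = g(f(x_2)) then f(x_1) = f(x_2) (g injective) so x_1 = x_2 (f injective).
Surjectivity: for c ∈ C pick b with g(b) = c, then a with f(a) = b; then (g ∘ f)(a) = c.
Thus g ∘ f is bijective.

bijective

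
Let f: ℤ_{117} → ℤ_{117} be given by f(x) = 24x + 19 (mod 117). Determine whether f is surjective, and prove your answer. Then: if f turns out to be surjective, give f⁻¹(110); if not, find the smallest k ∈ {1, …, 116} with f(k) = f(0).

By definition, surjectivity means every element of the codomain has a preimage under f.
Since gcd(24, 117) = 3, we have 24x ≡ 0 (mod 3) for all x, so f(x) ≡ 1 (mod 3).
But 0 ≢ 1 (mod 3), so 0 ∈ ℤ_{117} has no preimage. Thus f is not surjective.
Since f is not surjective, we find the least positive k with f(k) = f(0): this means 24k ≡ 0 (mod 117), i.e. 117 ∣ 24k. Since gcd(24, 117) = 3, dividing through by 3 this holds exactly when 39 ∣ 8k, and as gcd(8, 39) = 1, exactly when 39 ∣ k.
The smallest positive such k is 39.

39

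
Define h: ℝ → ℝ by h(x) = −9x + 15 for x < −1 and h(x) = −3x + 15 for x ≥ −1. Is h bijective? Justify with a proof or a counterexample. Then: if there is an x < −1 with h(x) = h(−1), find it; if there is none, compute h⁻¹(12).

Both pieces are strictly decreasing (slopes −9 and −3), so each is injective on its own interval.
The left piece maps (−∞, −1) onto (24, ∞); the right piece maps [−1, ∞) onto (−∞, 18].
The images leave a gap (24 has no preimage), so h is not surjective, hence not bijective.
Because the two images are disjoint, no x < −1 has h(x) = h(−1), so we compute h⁻¹(12): 12 lies in (−∞, 18], so solve −3x + 15 = 12: x = (12 − 15)/(−3) = 1.

1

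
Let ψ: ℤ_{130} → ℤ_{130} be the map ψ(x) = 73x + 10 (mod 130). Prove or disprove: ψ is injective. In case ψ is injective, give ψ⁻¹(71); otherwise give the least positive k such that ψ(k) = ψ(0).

Recall that ψ is injective when ψ(a) = ψ(b) forces a = b.
If ψ(a) = ψ(b), then 73a ≡ 73b (mod 130). Because gcd(73, 130) = 1, we may cancel 73 to get a ≡ b (mod 130).
Hence ψ is injective.
We now compute 73⁻¹ mod 130 explicitly. Euclid's algorithm: 130 = 1·73 + 57, 73 = 1·57 + 16, 57 = 3·16 + 9, 16 = 1·9 + 7, 9 = 1·7 + 2, 7 = 3·2 + 1; back-substituting gives 1 = 57·73 − 32·130, so 73⁻¹ ≡ 57 (mod 130).
Since ψ is injective, we find ψ⁻¹(71): we need 73x ≡ 71 − 10 ≡ 61 (mod 130). Using 73⁻¹ = 57: x ≡ 57·61 = 3477 = 26·130 + 97, so x = 97.
Check: ψ(97) = 73·97 + 10 = 7091 = 54·130 + 71 ≡ 71 (mod 130).

97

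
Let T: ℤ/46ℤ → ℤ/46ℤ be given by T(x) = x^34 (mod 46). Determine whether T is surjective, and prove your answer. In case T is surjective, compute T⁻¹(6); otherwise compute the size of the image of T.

T(22): Repeated squaring mod 46: 22^1 ≡ 22, 22^2 ≡ 22² = 484 ≡ 24, 22^4 ≡ 24² = 576 ≡ 24, 22^8 ≡ 24² = 576 ≡ 24, 22^16 ≡ 24² = 576 ≡ 24, 22^32 ≡ 24² = 576 ≡ 24. Since 34 = 32 + 2, 22^34 ≡ 24·24: 24·24 = 576 ≡ 24. So 22^34 ≡ 24 (mod 46).
T(24): Repeated squaring mod 46: 24^1 ≡ 24, 24^2 ≡ 24² = 576 ≡ 24, 24^4 ≡ 24² = 576 ≡ 24, 24^8 ≡ 24² = 576 ≡ 24, 24^16 ≡ 24² = 576 ≡ 24, 24^32 ≡ 24² = 576 ≡ 24. Since 34 = 32 + 2, 24^34 ≡ 24·24: 24·24 = 576 ≡ 24. So 24^34 ≡ 24 (mod 46).
So T(22) = T(24) = 24 while 22 ≠ 24, so T is not injective.
A non-injective map from the 46-element set ℤ/46ℤ to itself takes at most 45 distinct values, so it cannot be surjective. Therefore T is not surjective.
Since T is not surjective, we determine |image(T)|. Computing x^34 mod 46 for each x (by repeated squaring, reducing mod 46 at every step), the values T(0), T(1), …, T(45) are: 0, 1, 2, 3, 4, 41, 6, 39, 8, 9, 36, 35, 12, 13, 32, 31, 16, 29, 18, 27, 26, 25, 24, 23, 24, 25, 26, 27, 18, 29, 16, 31, 32, 13, 12, 35, 36, 9, 8, 39, 6, 41, 4, 3, 2, 1.
The distinct values are {0, 1, 2, 3, 4, 6, 8, 9, 12, 13, 16, 18, 23, 24, 25, 26, 27, 29, 31, 32, 35, 36, 39, 41}; there are 24 of them.

24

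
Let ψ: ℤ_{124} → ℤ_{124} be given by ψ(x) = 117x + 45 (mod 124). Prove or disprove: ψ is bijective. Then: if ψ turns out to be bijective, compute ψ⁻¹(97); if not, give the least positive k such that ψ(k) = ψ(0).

If ψ(u) = ψ(v), then 117u ≡ 117v (mod 124). Because gcd(117, 124) = 1, we may cancel 117 to get u ≡ v (mod 124).
We now compute 117⁻¹ mod 124 explicitly. Euclid's algorithm: 124 = 1·117 + 7, 117 = 16·7 + 5, 7 = 1·5 + 2, 5 = 2·2 + 1; back-substituting gives 1 = 53·117 − 50·124, so 117⁻¹ ≡ 53 (mod 124).
For any y ∈ ℤ_{124}, x = 53(y − 45) mod 124 satisfies ψ(x) = 117·53(y − 45) + 45 ≡ y (since 117·53 ≡ 1 mod 124). So every y has a preimage.
Thus ψ is bijective.
Since ψ is bijective, we compute ψ⁻¹(97): solve 117x + 45 ≡ 97 (mod 124), i.e. 117x ≡ 52 (mod 124).
Multiplying by 117⁻¹ = 53 gives x ≡ 53·52 = 2756 = 22·124 + 28 ≡ 28 (mod 124).
Check: ψ(28) = 117·28 + 45 = 3321 = 26·124 + 97 ≡ 97 (mod 124).

28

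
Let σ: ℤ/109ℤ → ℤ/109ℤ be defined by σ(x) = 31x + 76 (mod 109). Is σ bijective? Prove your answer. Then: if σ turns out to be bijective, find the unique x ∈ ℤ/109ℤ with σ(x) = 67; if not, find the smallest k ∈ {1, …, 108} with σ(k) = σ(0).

If σ(a) = σ(b), then 31a ≡ 31b (mod 109). Because gcd(31, 109) = 1, we may cancel 31 to get a ≡ b (mod 109).
We now compute 31⁻¹ mod 109 explicitly. Euclid's algorithm: 109 = 3·31 + 16, 31 = 1·16 + 15, 16 = 1·15 + 1; back-substituting gives 1 = 102·31 − 29·109, so 31⁻¹ ≡ 102 (mod 109).
Then y ↦ 102(y − 76) is a two-sided inverse to σ, so every y ∈ ℤ/109ℤ has a preimage.
Therefore σ is bijective.
Since σ is bijective, we compute σ⁻¹(67): solve 31x + 76 ≡ 67 (mod 109), i.e. 31x ≡ 100 (mod 109).
Multiplying by 31⁻¹ = 102 gives x ≡ 102·100 = 10200 = 93·109 + 63 ≡ 63 (mod 109).
Check: σ(63) = 31·63 + 76 = 2029 = 18·109 + 67 ≡ 67 (mod 109).

63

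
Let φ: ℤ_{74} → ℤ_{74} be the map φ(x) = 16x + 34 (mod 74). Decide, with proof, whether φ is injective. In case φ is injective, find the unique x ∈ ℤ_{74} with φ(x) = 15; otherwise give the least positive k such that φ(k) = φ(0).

37

Recall: injectivity means: for all u, v in the domain, φ(u) = φ(v) implies u = v.
We have gcd(16, 74) = 2 > 1. Taking u = 0 and v = 37: φ(0) = 34 and φ(37) = 16·37 + 34 = 626 ≡ 34 (mod 74).
So φ(0) = φ(37) while 0 ≠ 37, so φ is not injective.
Since φ is not injective, we find the least positive k with φ(k) = φ(0): this means 16k ≡ 0 (mod 74), i.e. 74 ∣ 16k. Since gcd(16, 74) = 2, dividing through by 2 this holds exactly when 37 ∣ 8k, and as gcd(8, 37) = 1, exactly when 37 ∣ k.
The smallest positive such k is 37.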